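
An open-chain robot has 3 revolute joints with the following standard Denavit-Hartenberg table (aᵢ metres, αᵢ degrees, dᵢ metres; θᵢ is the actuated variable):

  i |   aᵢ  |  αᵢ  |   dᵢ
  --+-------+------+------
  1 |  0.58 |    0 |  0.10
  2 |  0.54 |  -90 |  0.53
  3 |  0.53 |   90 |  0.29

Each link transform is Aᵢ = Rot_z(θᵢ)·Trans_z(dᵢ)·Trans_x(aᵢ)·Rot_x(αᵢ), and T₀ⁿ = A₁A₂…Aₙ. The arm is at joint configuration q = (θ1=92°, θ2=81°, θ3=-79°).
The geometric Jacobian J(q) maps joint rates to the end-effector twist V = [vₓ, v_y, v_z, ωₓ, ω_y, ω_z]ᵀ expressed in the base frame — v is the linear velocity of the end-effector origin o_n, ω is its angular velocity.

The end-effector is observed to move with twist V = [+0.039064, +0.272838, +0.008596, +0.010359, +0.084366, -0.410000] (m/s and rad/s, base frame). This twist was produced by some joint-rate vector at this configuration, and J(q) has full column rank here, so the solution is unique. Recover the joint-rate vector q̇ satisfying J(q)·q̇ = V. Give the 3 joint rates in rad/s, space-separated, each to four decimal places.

-0.1400 -0.2700 -0.0850

o_n = [-0.6919, 0.3699, 1.1503]
J₁: ẑ×o_n = [-0.3699, -0.6919, 0.0000], ω = ẑ
J2: z=[0.0000, 0.0000, 1.0000] o=[-0.0202, 0.5796, 0.1000] → [0.2097, -0.6717, 0.0000, 0.0000, 0.0000, 1.0000]
J3: z=[-0.1219, -0.9925, 0.0000] o=[-0.5562, 0.6455, 0.6300] → [-0.5164, 0.0634, -0.1011, -0.1219, -0.9925, 0.0000]
q̇ = J⁺·V = [-0.1400, -0.2700, -0.0850]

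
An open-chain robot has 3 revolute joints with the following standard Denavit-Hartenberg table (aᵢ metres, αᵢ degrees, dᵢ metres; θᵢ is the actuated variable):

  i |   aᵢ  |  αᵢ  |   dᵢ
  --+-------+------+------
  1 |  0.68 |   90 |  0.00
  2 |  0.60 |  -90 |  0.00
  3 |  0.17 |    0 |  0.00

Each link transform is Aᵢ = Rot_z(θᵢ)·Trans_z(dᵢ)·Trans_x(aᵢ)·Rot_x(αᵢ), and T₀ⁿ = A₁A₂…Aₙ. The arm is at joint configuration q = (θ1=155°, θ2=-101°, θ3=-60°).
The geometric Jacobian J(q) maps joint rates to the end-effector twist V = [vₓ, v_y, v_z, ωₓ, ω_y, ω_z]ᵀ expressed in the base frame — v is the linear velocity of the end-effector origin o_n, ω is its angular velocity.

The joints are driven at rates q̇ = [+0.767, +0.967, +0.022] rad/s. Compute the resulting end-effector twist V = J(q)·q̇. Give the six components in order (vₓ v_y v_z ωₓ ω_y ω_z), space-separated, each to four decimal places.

-0.8699 -0.0613 -0.1296 0.3891 0.8855 0.7628

o_n = [-0.4356, 0.3656, -0.6724]
J₁: ẑ×o_n = [-0.3656, -0.4356, 0.0000], ω = ẑ
J2: z=[0.4226, 0.9063, 0.0000] o=[-0.6163, 0.2874, 0.0000] → [-0.6094, 0.2842, -0.1307, 0.4226, 0.9063, 0.0000]
J3: z=[-0.8897, 0.4149, -0.1908] o=[-0.5125, 0.2390, -0.5890] → [-0.0105, -0.0889, -0.1445, -0.8897, 0.4149, -0.1908]
V = J·q̇ = [-0.8699, -0.0613, -0.1296, 0.3891, 0.8855, 0.7628]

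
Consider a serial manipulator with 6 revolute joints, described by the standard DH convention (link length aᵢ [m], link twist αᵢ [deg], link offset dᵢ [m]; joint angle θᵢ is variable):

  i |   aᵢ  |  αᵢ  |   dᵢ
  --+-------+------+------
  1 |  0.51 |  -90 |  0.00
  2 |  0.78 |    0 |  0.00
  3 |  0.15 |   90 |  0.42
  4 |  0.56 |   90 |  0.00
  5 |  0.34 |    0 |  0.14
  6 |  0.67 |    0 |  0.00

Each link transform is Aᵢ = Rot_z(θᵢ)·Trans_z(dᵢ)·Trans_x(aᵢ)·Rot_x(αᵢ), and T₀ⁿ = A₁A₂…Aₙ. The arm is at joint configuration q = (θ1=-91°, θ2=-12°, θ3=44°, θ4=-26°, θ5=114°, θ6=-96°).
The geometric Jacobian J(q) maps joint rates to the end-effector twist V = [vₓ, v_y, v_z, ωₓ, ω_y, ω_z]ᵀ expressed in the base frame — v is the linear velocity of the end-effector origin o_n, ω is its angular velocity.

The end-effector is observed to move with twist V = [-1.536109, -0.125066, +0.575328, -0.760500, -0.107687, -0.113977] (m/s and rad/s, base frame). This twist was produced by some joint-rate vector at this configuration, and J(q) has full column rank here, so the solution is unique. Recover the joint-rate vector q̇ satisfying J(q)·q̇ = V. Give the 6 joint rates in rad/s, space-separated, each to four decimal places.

o_n = [-0.2124, -2.4262, 0.0498]
J₁: ẑ×o_n = [2.4262, -0.2124, 0.0000], ω = ẑ
J2: z=[0.9998, -0.0175, 0.0000] o=[-0.0089, -0.5099, 0.0000] → [-0.0009, -0.0498, -1.9196, 0.9998, -0.0175, 0.0000]
J3: z=[0.9998, -0.0175, 0.0000] o=[-0.0222, -1.2728, 0.1622] → [0.0020, 0.1123, -1.1566, 0.9998, -0.0175, 0.0000]
J4: z=[-0.0092, -0.5298, 0.8480] o=[0.3955, -1.4073, 0.0827] → [0.8815, -0.5158, -0.3127, -0.0092, -0.5298, 0.8480]
J5: z=[-0.8922, 0.3874, 0.2323] o=[0.1426, -1.8298, -0.1840] → [0.2292, 0.1262, 0.6697, -0.8922, 0.3874, 0.2323]
J6: z=[-0.8922, 0.3874, 0.2323] o=[0.0773, -1.8358, 0.1778] → [0.0876, -0.1814, 0.6390, -0.8922, 0.3874, 0.2323]
q̇ = J⁺·V = [-0.9900, -0.3450, 0.3280, 0.8070, 0.5740, 0.2510]

-0.9900 -0.3450 0.3280 0.8070 0.5740 0.2510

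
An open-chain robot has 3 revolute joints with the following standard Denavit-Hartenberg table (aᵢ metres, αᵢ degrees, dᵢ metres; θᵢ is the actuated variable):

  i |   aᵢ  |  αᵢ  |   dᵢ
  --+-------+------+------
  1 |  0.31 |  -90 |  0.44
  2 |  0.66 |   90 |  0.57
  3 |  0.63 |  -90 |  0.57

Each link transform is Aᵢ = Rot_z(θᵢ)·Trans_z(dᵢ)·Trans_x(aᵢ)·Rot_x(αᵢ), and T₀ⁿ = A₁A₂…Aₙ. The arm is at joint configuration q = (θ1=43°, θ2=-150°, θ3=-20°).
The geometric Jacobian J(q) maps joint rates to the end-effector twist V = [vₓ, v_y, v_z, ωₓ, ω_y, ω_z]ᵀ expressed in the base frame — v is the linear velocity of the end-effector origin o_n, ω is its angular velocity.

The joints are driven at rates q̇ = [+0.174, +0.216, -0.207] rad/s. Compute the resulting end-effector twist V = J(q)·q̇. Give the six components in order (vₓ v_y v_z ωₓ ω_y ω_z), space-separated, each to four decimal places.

0.2133 -0.2206 0.2735 -0.0716 0.2286 0.3533

o_n = [-1.0165, -0.4631, 0.5724]
J₁: ẑ×o_n = [0.4631, -1.0165, 0.0000], ω = ẑ
J2: z=[-0.6820, 0.7314, 0.0000] o=[0.2267, 0.2114, 0.4400] → [0.0968, 0.0903, 1.3693, -0.6820, 0.7314, 0.0000]
J3: z=[-0.3657, -0.3410, -0.8660] o=[-0.5800, 0.2385, 0.7700] → [-0.5402, 0.3057, 0.1077, -0.3657, -0.3410, -0.8660]
V = J·q̇ = [0.2133, -0.2206, 0.2735, -0.0716, 0.2286, 0.3533]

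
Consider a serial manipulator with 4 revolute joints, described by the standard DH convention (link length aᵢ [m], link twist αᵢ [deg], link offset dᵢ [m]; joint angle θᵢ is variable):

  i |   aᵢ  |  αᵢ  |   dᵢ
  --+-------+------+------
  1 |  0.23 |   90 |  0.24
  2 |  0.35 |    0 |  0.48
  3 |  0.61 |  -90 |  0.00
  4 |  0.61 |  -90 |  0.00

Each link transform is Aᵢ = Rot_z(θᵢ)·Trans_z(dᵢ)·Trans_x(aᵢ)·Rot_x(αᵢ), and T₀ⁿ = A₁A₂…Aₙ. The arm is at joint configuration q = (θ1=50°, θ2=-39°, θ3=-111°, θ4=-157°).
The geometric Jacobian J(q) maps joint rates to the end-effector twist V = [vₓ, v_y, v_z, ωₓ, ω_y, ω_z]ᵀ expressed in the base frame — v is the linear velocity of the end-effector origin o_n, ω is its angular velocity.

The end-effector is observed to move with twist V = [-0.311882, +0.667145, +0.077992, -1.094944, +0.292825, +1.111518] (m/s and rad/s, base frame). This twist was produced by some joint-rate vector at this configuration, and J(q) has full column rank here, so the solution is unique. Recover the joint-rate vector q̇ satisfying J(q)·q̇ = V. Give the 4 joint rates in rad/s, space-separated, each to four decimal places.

o_n = [0.8460, -0.1094, -0.0045]
J₁: ẑ×o_n = [0.1094, 0.8460, -0.0000], ω = ẑ
J2: z=[0.7660, -0.6428, 0.0000] o=[0.1478, 0.1762, 0.2400] → [0.1572, 0.1873, 0.2300, 0.7660, -0.6428, 0.0000]
J3: z=[0.7660, -0.6428, 0.0000] o=[0.6904, 0.0760, 0.0197] → [0.0156, 0.0186, -0.0420, 0.7660, -0.6428, 0.0000]
J4: z=[0.3214, 0.3830, -0.8660] o=[0.3508, -0.3287, -0.2853] → [0.2975, -0.5191, -0.1192, 0.3214, 0.3830, -0.8660]
q̇ = J⁺·V = [0.2810, -0.2920, -0.7350, -0.9590]

0.2810 -0.2920 -0.7350 -0.9590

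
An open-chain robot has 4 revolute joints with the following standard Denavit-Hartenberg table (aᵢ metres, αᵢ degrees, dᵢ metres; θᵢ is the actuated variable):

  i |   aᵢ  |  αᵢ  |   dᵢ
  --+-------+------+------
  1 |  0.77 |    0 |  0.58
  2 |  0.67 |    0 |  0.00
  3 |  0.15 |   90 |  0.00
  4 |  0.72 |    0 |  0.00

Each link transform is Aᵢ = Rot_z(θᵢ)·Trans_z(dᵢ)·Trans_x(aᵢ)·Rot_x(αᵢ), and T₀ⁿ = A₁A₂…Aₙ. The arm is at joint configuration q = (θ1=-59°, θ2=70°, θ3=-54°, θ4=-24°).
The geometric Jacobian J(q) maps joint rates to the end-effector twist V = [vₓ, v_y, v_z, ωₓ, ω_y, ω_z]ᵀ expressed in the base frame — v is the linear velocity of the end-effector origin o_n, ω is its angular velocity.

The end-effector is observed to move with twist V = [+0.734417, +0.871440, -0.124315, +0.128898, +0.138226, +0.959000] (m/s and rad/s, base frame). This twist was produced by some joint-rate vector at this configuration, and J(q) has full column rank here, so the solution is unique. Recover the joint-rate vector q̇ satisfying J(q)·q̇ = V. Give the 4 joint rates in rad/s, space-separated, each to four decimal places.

o_n = [1.6450, -1.0831, 0.2871]
J₁: ẑ×o_n = [1.0831, 1.6450, -0.0000], ω = ẑ
J2: z=[0.0000, 0.0000, 1.0000] o=[0.3966, -0.6600, 0.5800] → [0.4230, 1.2484, -0.0000, 0.0000, 0.0000, 1.0000]
J3: z=[0.0000, 0.0000, 1.0000] o=[1.0543, -0.5322, 0.5800] → [0.5509, 0.5908, -0.0000, 0.0000, 0.0000, 1.0000]
J4: z=[-0.6820, -0.7314, 0.0000] o=[1.1640, -0.6345, 0.5800] → [0.2142, -0.1997, 0.6578, -0.6820, -0.7314, 0.0000]
q̇ = J⁺·V = [0.4050, -0.2430, 0.7970, -0.1890]

0.4050 -0.2430 0.7970 -0.1890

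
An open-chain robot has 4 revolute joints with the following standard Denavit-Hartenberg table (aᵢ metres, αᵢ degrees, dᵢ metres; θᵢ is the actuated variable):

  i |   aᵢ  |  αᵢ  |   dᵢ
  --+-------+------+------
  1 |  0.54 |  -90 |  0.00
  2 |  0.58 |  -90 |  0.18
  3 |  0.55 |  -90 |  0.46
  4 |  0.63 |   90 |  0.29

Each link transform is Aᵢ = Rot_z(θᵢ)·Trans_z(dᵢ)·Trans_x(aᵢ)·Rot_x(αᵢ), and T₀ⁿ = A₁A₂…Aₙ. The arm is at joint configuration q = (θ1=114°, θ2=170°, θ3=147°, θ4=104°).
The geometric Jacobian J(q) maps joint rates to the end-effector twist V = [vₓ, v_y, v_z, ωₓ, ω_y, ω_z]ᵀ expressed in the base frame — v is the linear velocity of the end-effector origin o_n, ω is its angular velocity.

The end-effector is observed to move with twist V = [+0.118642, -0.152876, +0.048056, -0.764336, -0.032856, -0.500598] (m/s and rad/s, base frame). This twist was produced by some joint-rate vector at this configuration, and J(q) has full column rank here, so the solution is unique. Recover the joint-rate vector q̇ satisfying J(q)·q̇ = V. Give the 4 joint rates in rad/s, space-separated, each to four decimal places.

-0.9370 0.1690 0.3810 0.6470

o_n = [-0.3836, 0.3535, -0.1644]
J₁: ẑ×o_n = [-0.3535, -0.3836, 0.0000], ω = ẑ
J2: z=[-0.9135, -0.4067, 0.0000] o=[-0.2196, 0.4933, 0.0000] → [0.0669, -0.1502, 0.0610, -0.9135, -0.4067, 0.0000]
J3: z=[0.0706, -0.1586, 0.9848] o=[-0.1518, -0.1017, -0.1007] → [-0.4382, -0.2239, -0.0046, 0.0706, -0.1586, 0.9848]
J4: z=[-0.9843, 0.1489, 0.0946] o=[-0.0304, 0.3621, 0.4324] → [-0.0880, -0.6208, 0.0611, -0.9843, 0.1489, 0.0946]
q̇ = J⁺·V = [-0.9370, 0.1690, 0.3810, 0.6470]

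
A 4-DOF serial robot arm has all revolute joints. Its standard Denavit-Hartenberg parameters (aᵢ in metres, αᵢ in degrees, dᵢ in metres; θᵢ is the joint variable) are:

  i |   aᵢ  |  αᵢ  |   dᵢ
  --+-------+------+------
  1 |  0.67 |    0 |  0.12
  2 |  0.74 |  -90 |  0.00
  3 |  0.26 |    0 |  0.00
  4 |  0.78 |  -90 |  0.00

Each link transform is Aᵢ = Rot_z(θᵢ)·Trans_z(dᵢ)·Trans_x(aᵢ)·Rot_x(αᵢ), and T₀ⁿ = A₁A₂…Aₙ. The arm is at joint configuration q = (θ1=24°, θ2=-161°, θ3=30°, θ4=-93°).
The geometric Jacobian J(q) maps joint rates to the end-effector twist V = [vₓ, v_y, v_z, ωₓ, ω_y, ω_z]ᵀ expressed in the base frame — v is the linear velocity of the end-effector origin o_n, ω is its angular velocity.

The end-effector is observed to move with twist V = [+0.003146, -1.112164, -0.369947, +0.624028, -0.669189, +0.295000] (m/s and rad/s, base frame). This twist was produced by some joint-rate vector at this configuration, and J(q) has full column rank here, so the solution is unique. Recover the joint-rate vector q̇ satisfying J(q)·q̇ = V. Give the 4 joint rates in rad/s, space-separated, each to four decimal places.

o_n = [-0.3528, -0.6272, 0.6850]
J₁: ẑ×o_n = [0.6272, -0.3528, 0.0000], ω = ẑ
J2: z=[0.0000, 0.0000, 1.0000] o=[0.6121, 0.2725, 0.1200] → [0.8997, -0.9649, 0.0000, 0.0000, 0.0000, 1.0000]
J3: z=[0.6820, -0.7314, 0.0000] o=[0.0709, -0.2322, 0.1200] → [-0.4132, -0.3853, -0.5793, 0.6820, -0.7314, 0.0000]
J4: z=[0.6820, -0.7314, 0.0000] o=[-0.0938, -0.3857, -0.0100] → [-0.5083, -0.4740, -0.3541, 0.6820, -0.7314, 0.0000]
q̇ = J⁺·V = [-0.6730, 0.9680, 0.2040, 0.7110]

-0.6730 0.9680 0.2040 0.7110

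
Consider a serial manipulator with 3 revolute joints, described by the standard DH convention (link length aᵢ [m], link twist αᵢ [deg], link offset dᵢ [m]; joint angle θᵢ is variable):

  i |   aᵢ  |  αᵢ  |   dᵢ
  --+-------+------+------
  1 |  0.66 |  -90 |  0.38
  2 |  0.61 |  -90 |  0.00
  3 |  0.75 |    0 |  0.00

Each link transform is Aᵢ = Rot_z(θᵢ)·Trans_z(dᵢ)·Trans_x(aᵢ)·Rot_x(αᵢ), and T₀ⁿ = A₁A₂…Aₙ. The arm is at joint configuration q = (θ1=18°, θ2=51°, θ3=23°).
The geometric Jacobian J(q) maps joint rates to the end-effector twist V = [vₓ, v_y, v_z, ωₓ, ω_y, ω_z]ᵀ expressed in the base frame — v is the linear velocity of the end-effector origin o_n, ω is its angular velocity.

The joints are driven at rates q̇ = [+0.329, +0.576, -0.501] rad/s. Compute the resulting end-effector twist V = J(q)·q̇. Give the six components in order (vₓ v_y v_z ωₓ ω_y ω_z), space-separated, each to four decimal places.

-0.6312 0.6700 -0.5855 0.1923 0.6681 0.6443

o_n = [1.4966, 0.1781, -0.6306]
J₁: ẑ×o_n = [-0.1781, 1.4966, 0.0000], ω = ẑ
J2: z=[-0.3090, 0.9511, 0.0000] o=[0.6277, 0.2040, 0.3800] → [-0.9611, -0.3123, -0.8184, -0.3090, 0.9511, 0.0000]
J3: z=[-0.7391, -0.2402, -0.6293] o=[0.9928, 0.3226, -0.0941] → [0.0379, -0.7136, 0.2277, -0.7391, -0.2402, -0.6293]
V = J·q̇ = [-0.6312, 0.6700, -0.5855, 0.1923, 0.6681, 0.6443]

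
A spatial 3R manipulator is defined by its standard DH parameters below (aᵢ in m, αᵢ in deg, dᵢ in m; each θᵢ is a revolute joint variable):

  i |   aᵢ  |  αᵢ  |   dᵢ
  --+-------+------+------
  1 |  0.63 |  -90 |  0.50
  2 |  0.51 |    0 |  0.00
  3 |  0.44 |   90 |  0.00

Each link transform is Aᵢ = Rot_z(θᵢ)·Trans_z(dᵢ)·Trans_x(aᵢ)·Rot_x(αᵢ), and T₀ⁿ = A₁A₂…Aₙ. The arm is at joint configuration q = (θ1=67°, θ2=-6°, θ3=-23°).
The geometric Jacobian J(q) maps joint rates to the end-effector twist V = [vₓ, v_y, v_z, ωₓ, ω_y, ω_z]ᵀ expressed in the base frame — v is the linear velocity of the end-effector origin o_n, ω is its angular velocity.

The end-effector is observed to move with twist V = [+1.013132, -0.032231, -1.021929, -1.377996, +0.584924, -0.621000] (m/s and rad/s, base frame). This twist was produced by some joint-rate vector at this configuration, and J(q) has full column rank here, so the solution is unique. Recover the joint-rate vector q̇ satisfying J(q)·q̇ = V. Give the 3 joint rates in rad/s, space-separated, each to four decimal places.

-0.6210 0.8790 0.6180

o_n = [0.5947, 1.4010, 0.7666]
J₁: ẑ×o_n = [-1.4010, 0.5947, 0.0000], ω = ẑ
J2: z=[-0.9205, 0.3907, 0.0000] o=[0.2462, 0.5799, 0.5000] → [0.1042, 0.2454, -0.8920, -0.9205, 0.3907, 0.0000]
J3: z=[-0.9205, 0.3907, 0.0000] o=[0.4443, 1.0468, 0.5533] → [0.0833, 0.1964, -0.3848, -0.9205, 0.3907, 0.0000]
q̇ = J⁺·V = [-0.6210, 0.8790, 0.6180]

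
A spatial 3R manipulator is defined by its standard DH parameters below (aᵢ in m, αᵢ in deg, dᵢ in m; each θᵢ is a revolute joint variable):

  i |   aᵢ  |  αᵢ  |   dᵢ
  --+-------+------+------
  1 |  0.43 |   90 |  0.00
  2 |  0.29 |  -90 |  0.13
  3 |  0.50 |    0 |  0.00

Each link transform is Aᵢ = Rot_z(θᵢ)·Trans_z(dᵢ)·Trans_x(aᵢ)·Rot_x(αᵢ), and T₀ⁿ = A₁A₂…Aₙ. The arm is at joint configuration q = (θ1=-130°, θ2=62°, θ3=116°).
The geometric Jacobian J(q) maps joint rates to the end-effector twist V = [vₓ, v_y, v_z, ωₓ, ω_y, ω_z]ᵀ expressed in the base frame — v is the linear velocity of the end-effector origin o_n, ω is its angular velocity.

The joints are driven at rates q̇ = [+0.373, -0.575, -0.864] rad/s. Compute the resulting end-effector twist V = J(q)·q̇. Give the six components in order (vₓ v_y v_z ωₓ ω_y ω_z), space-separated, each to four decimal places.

0.2137 -0.3087 0.3237 -0.0499 -0.9540 -0.0326

o_n = [-0.0531, -0.5602, 0.0625]
J₁: ẑ×o_n = [0.5602, -0.0531, 0.0000], ω = ẑ
J2: z=[-0.7660, 0.6428, 0.0000] o=[-0.2764, -0.3294, 0.0000] → [0.0402, 0.0479, 0.0332, -0.7660, 0.6428, 0.0000]
J3: z=[0.5675, 0.6764, 0.4695] o=[-0.4635, -0.3501, 0.2561] → [-0.0323, 0.3025, -0.3968, 0.5675, 0.6764, 0.4695]
V = J·q̇ = [0.2137, -0.3087, 0.3237, -0.0499, -0.9540, -0.0326]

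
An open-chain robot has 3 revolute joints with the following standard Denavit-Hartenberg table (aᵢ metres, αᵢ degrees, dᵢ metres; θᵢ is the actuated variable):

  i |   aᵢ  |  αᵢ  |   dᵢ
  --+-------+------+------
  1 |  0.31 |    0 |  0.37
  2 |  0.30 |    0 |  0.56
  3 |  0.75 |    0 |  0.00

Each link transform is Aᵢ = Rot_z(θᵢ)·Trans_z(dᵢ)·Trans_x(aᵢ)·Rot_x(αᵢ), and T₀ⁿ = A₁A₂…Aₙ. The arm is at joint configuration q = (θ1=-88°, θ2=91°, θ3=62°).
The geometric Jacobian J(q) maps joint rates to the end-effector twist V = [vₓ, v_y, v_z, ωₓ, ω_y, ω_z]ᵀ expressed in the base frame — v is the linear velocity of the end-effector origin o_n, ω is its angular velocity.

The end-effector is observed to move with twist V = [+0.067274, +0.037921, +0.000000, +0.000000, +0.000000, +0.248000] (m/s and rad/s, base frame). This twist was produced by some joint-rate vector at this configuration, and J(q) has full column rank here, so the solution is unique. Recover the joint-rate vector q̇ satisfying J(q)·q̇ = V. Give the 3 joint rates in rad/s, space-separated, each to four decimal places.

0.7530 -0.9160 0.4110

o_n = [0.6274, 0.3856, 0.9300]
J₁: ẑ×o_n = [-0.3856, 0.6274, 0.0000], ω = ẑ
J2: z=[0.0000, 0.0000, 1.0000] o=[0.0108, -0.3098, 0.3700] → [-0.6954, 0.6166, 0.0000, 0.0000, 0.0000, 1.0000]
J3: z=[0.0000, 0.0000, 1.0000] o=[0.3104, -0.2941, 0.9300] → [-0.6797, 0.3170, 0.0000, 0.0000, 0.0000, 1.0000]
q̇ = J⁺·V = [0.7530, -0.9160, 0.4110]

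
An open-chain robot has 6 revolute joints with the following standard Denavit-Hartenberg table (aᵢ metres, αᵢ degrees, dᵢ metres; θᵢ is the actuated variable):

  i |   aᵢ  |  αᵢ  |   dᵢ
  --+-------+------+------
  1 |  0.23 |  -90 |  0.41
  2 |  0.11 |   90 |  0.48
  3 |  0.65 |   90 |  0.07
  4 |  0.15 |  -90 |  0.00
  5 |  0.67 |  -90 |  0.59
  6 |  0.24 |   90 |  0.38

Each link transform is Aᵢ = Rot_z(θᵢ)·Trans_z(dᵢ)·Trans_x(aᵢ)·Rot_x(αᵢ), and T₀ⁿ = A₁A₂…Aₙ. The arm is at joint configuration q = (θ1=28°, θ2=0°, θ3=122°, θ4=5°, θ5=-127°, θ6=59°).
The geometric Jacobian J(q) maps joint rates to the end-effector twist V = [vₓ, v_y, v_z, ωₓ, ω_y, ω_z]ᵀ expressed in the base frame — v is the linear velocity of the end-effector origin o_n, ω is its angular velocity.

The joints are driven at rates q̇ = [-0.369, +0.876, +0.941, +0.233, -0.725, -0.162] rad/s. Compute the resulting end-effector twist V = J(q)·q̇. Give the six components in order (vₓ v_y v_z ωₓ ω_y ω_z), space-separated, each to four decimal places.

o_n = [-0.0070, 1.6266, 0.8607]
J₁: ẑ×o_n = [-1.6266, -0.0070, 0.0000], ω = ẑ
J2: z=[-0.4695, 0.8829, 0.0000] o=[0.2031, 0.1080, 0.4100] → [0.3980, 0.2116, -0.5275, -0.4695, 0.8829, 0.0000]
J3: z=[-0.0000, -0.0000, 1.0000] o=[0.0749, 0.5834, 0.4100] → [-1.0432, -0.0819, -0.0000, -0.0000, -0.0000, 1.0000]
J4: z=[0.5000, 0.8660, 0.0000] o=[-0.4881, 0.9084, 0.4800] → [0.3297, -0.1904, -0.0575, 0.5000, 0.8660, 0.0000]
J5: z=[0.0755, -0.0436, 0.9962] o=[-0.6175, 0.9831, 0.4931] → [-0.6570, 0.5804, 0.0752, 0.0755, -0.0436, 0.9962]
J6: z=[-0.3881, 0.9190, 0.0696] o=[0.0425, 1.2200, 1.0457] → [-0.1983, -0.0752, -0.1123, -0.3881, 0.9190, 0.0696]
V = J·q̇ = [0.5525, -0.3420, -0.5118, -0.2866, 0.8580, -0.1615]

0.5525 -0.3420 -0.5118 -0.2866 0.8580 -0.1615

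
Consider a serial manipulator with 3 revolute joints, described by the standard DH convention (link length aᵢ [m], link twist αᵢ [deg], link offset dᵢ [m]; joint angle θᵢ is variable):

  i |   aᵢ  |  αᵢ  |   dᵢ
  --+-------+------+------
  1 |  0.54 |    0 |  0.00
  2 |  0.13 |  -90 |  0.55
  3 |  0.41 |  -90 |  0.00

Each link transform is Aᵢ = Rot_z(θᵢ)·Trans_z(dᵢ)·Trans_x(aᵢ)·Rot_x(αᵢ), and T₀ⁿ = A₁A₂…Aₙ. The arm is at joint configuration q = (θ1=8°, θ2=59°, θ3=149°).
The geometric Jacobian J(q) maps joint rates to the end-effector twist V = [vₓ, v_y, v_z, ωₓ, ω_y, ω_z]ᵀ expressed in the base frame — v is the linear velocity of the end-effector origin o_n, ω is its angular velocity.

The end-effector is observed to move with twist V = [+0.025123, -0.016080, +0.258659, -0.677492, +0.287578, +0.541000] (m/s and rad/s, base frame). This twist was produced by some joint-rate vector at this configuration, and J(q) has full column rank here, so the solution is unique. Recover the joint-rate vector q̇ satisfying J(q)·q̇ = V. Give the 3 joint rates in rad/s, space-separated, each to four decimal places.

o_n = [0.4482, -0.1287, 0.3388]
J₁: ẑ×o_n = [0.1287, 0.4482, -0.0000], ω = ẑ
J2: z=[0.0000, 0.0000, 1.0000] o=[0.5347, 0.0752, 0.0000] → [0.2038, -0.0865, 0.0000, 0.0000, 0.0000, 1.0000]
J3: z=[-0.9205, 0.3907, 0.0000] o=[0.5855, 0.1948, 0.5500] → [-0.0825, -0.1944, 0.3514, -0.9205, 0.3907, 0.0000]
q̇ = J⁺·V = [0.3250, 0.2160, 0.7360]

0.3250 0.2160 0.7360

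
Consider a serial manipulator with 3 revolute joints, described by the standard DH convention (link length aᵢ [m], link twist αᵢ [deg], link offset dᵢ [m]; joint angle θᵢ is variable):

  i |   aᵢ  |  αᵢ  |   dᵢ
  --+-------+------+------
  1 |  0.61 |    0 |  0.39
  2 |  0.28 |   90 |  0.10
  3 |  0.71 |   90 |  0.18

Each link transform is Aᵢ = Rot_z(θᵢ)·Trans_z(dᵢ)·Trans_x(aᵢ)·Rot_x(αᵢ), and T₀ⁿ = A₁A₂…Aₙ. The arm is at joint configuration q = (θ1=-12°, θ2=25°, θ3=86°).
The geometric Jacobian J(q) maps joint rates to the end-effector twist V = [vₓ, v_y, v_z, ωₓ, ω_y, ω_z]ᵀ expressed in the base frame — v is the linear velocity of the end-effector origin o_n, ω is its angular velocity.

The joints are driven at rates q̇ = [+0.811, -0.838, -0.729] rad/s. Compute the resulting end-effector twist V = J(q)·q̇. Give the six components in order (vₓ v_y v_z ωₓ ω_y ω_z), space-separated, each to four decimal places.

0.6032 0.5903 -0.0361 -0.1640 0.7103 -0.0270

o_n = [0.9582, -0.2281, 1.1983]
J₁: ẑ×o_n = [0.2281, 0.9582, -0.0000], ω = ẑ
J2: z=[0.0000, 0.0000, 1.0000] o=[0.5967, -0.1268, 0.3900] → [0.1013, 0.3616, -0.0000, 0.0000, 0.0000, 1.0000]
J3: z=[0.2250, -0.9744, 0.0000] o=[0.8695, -0.0638, 0.4900] → [-0.6901, -0.1593, 0.0495, 0.2250, -0.9744, 0.0000]
V = J·q̇ = [0.6032, 0.5903, -0.0361, -0.1640, 0.7103, -0.0270]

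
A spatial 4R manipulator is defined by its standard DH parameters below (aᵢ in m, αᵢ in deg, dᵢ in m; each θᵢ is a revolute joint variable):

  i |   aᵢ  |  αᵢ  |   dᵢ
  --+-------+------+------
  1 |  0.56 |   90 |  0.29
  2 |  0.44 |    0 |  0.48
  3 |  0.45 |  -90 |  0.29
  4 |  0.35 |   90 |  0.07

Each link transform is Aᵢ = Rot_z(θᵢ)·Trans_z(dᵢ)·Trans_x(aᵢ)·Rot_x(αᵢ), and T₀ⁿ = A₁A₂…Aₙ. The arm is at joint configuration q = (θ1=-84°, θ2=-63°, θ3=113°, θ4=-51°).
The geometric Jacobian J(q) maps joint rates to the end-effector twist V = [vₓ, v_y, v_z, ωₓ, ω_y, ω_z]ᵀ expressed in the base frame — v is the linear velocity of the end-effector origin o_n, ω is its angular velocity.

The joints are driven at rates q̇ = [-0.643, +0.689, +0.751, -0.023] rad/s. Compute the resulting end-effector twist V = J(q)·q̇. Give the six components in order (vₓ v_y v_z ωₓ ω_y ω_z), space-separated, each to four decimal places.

-0.8584 1.1245 0.6760 -1.4303 -0.1680 -0.6578

o_n = [-0.9174, -1.2397, 0.4564]
J₁: ẑ×o_n = [1.2397, -0.9174, 0.0000], ω = ẑ
J2: z=[-0.9945, -0.1045, 0.0000] o=[0.0585, -0.5569, 0.2900] → [-0.0174, 0.1655, 0.5770, -0.9945, -0.1045, 0.0000]
J3: z=[-0.9945, -0.1045, 0.0000] o=[-0.3980, -0.8058, -0.1020] → [-0.0584, 0.5554, 0.3772, -0.9945, -0.1045, 0.0000]
J4: z=[-0.0801, 0.7618, 0.6428] o=[-0.6561, -1.1238, 0.2427] → [0.2373, -0.1509, 0.2084, -0.0801, 0.7618, 0.6428]
V = J·q̇ = [-0.8584, 1.1245, 0.6760, -1.4303, -0.1680, -0.6578]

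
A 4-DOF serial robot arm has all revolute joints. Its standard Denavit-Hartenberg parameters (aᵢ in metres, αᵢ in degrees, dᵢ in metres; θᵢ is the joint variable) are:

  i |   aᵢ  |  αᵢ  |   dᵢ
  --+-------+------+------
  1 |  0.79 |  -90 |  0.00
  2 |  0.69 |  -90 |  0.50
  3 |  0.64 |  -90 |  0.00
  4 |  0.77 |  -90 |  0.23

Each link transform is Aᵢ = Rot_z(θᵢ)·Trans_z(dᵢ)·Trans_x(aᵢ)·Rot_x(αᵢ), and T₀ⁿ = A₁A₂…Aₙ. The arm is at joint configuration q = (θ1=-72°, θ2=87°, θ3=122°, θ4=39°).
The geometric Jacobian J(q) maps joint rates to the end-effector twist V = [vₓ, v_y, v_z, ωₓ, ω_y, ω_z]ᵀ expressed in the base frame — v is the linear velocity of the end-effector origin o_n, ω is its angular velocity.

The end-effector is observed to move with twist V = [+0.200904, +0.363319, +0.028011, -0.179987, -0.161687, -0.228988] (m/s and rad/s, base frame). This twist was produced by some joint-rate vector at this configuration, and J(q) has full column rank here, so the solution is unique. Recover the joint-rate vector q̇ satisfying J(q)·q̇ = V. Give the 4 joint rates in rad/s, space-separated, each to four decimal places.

0.5930 0.2950 -0.0550 -0.9740

o_n = [-0.0163, -1.3359, 0.1864]
J₁: ẑ×o_n = [1.3359, -0.0163, 0.0000], ω = ẑ
J2: z=[0.9511, 0.3090, 0.0000] o=[0.2441, -0.7513, 0.0000] → [0.0576, -0.1773, -0.4755, 0.9511, 0.3090, 0.0000]
J3: z=[-0.3086, 0.9498, -0.0523] o=[0.7308, -0.6312, -0.6891] → [0.7946, 0.3093, 0.9271, -0.3086, 0.9498, -0.0523]
J4: z=[0.4903, 0.2060, 0.8469] o=[0.2091, -0.7820, -0.3504] → [0.5796, -0.4541, -0.2251, 0.4903, 0.2060, 0.8469]
q̇ = J⁺·V = [0.5930, 0.2950, -0.0550, -0.9740]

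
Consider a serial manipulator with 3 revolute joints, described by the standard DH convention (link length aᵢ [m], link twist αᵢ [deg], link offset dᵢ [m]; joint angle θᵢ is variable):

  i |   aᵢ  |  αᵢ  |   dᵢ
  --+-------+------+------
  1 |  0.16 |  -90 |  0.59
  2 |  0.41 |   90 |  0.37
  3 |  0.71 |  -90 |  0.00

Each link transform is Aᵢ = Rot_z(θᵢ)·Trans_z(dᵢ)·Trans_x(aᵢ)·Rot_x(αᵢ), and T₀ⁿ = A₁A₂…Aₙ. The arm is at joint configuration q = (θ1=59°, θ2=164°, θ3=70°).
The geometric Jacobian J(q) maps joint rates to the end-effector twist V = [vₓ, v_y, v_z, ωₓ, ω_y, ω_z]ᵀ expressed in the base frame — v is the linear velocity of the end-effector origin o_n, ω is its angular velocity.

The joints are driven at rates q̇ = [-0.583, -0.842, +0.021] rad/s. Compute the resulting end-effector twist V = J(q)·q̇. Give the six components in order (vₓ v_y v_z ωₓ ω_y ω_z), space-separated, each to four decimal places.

o_n = [-1.1298, 0.1334, 0.4101]
J₁: ẑ×o_n = [-0.1334, -1.1298, 0.0000], ω = ẑ
J2: z=[-0.8572, 0.5150, 0.0000] o=[0.0824, 0.1371, 0.5900] → [-0.0927, -0.1542, 0.6275, -0.8572, 0.5150, 0.0000]
J3: z=[0.1420, 0.2363, -0.9613] o=[-0.4377, -0.0101, 0.4770] → [0.1222, 0.6748, 0.1839, 0.1420, 0.2363, -0.9613]
V = J·q̇ = [0.1584, 0.8027, -0.5245, 0.7247, -0.4287, -0.6032]

0.1584 0.8027 -0.5245 0.7247 -0.4287 -0.6032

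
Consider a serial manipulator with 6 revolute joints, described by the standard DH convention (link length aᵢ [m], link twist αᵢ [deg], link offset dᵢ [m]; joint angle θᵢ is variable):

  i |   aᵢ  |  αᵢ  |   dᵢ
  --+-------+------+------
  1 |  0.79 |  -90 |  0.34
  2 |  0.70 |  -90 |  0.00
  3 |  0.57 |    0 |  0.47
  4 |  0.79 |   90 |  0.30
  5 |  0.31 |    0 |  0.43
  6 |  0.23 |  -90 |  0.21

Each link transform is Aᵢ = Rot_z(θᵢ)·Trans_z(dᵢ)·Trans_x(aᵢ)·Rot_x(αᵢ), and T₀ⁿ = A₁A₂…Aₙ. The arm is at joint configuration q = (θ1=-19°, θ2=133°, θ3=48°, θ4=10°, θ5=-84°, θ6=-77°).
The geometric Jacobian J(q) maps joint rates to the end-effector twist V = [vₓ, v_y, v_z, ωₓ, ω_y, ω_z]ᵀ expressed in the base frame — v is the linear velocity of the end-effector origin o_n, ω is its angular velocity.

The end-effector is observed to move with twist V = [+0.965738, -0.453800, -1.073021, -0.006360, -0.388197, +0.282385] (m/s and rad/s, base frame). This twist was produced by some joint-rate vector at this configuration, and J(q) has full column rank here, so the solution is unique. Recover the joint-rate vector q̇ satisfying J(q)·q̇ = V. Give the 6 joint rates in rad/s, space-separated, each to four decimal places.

0.7970 -0.5530 -0.2950 -0.1440 -0.2630 0.6100

o_n = [-0.9691, -0.2982, -0.8185]
J₁: ẑ×o_n = [0.2982, -0.9691, 0.0000], ω = ẑ
J2: z=[0.3256, 0.9455, 0.0000] o=[0.7470, -0.2572, 0.3400] → [-1.0954, 0.3772, 1.6092, 0.3256, 0.9455, 0.0000]
J3: z=[-0.6915, 0.2381, 0.6820] o=[0.2956, -0.1018, -0.1719] → [-0.0200, -1.3096, 0.4370, -0.6915, 0.2381, 0.6820]
J4: z=[-0.6915, 0.2381, 0.6820] o=[-0.4133, -0.3057, -0.1303] → [-0.1690, -0.8549, 0.1272, -0.6915, 0.2381, 0.6820]
J5: z=[-0.3743, 0.6893, -0.6202] o=[-1.1088, -0.7748, -0.2319] → [-0.1088, -0.3062, -0.2747, -0.3743, 0.6893, -0.6202]
J6: z=[-0.3743, 0.6893, -0.6202] o=[-1.0766, -0.5739, -0.7214] → [0.1041, -0.1030, -0.1773, -0.3743, 0.6893, -0.6202]
q̇ = J⁺·V = [0.7970, -0.5530, -0.2950, -0.1440, -0.2630, 0.6100]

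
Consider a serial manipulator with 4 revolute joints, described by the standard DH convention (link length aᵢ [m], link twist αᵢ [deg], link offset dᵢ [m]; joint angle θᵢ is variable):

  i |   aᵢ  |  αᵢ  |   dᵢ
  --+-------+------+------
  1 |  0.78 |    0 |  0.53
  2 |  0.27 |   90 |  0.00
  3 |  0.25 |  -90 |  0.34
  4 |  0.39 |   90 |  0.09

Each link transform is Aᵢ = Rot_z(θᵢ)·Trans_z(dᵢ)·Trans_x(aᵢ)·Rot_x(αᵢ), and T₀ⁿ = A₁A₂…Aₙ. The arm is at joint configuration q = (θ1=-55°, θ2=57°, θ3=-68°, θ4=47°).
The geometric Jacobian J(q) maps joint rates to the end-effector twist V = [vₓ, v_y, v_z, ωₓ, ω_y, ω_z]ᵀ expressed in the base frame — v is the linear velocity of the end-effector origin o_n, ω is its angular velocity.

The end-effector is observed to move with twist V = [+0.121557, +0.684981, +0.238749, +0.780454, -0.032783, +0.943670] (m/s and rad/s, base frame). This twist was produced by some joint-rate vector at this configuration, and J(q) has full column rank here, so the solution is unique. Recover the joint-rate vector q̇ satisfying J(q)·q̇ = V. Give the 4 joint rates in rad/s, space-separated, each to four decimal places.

0.2660 0.3630 0.0600 0.8400

o_n = [0.9957, -0.6746, 0.0853]
J₁: ẑ×o_n = [0.6746, 0.9957, -0.0000], ω = ẑ
J2: z=[0.0000, 0.0000, 1.0000] o=[0.4474, -0.6389, 0.5300] → [0.0357, 0.5483, -0.0000, 0.0000, 0.0000, 1.0000]
J3: z=[0.0349, -0.9994, 0.0000] o=[0.7172, -0.6295, 0.5300] → [0.4444, 0.0155, 0.2767, 0.0349, -0.9994, 0.0000]
J4: z=[0.9266, 0.0324, 0.3746] o=[0.8227, -0.9660, 0.2982] → [-0.1161, 0.2621, 0.2645, 0.9266, 0.0324, 0.3746]
q̇ = J⁺·V = [0.2660, 0.3630, 0.0600, 0.8400]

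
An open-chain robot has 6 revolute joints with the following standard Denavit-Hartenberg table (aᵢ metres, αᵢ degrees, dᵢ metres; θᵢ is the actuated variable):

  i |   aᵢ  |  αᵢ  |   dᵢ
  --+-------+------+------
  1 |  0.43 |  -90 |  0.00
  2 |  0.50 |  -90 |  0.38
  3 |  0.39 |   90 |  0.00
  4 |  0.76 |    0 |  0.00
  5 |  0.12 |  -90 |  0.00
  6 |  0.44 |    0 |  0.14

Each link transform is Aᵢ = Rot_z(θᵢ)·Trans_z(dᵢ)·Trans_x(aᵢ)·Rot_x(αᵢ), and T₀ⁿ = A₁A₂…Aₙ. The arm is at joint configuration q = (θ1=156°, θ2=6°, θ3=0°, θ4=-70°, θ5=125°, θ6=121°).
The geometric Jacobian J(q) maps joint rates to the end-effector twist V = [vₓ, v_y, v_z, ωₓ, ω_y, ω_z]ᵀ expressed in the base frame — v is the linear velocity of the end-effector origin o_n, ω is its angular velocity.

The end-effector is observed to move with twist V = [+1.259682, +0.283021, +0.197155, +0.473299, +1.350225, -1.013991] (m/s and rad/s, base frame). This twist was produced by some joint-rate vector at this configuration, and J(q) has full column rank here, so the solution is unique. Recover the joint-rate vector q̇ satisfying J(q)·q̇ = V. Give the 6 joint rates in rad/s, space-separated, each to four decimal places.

-0.1740 -0.1680 0.9660 -0.8550 -0.4030 -0.2490

o_n = [-1.3479, 0.5970, 0.6154]
J₁: ẑ×o_n = [-0.5970, -1.3479, 0.0000], ω = ẑ
J2: z=[-0.4067, -0.9135, 0.0000] o=[-0.3928, 0.1749, 0.0000] → [-0.5622, 0.2503, -1.0442, -0.4067, -0.9135, 0.0000]
J3: z=[0.0955, -0.0425, -0.9945] o=[-1.0017, 0.0300, -0.0523] → [0.5355, 0.2806, 0.0394, 0.0955, -0.0425, -0.9945]
J4: z=[-0.4067, -0.9135, 0.0000] o=[-1.3560, 0.1878, -0.0930] → [-0.6472, 0.2882, -0.1590, -0.4067, -0.9135, 0.0000]
J5: z=[-0.4067, -0.9135, 0.0000] o=[-1.6603, 0.3233, 0.5901] → [-0.0232, 0.0103, 0.1741, -0.4067, -0.9135, 0.0000]
J6: z=[0.7990, -0.3557, -0.4848] o=[-1.7135, 0.3469, 0.4851] → [0.0749, -0.2814, 0.3299, 0.7990, -0.3557, -0.4848]
q̇ = J⁺·V = [-0.1740, -0.1680, 0.9660, -0.8550, -0.4030, -0.2490]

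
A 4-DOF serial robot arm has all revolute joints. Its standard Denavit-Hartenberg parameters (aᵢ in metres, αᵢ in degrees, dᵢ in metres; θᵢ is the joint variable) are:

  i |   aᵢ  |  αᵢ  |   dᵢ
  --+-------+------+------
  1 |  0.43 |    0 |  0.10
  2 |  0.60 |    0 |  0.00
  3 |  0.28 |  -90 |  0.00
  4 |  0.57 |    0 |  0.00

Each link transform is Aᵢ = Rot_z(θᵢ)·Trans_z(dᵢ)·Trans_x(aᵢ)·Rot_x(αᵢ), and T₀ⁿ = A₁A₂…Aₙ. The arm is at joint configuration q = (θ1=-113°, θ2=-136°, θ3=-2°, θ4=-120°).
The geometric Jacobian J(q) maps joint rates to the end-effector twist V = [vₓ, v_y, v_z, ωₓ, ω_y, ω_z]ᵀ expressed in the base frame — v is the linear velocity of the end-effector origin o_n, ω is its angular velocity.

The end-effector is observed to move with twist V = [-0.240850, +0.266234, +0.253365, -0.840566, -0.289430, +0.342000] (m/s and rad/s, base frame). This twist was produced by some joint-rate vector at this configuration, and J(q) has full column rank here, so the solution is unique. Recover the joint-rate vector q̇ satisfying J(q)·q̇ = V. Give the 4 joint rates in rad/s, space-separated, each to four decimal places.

0.3470 0.0760 -0.0810 0.8890

o_n = [-0.3814, 0.1596, 0.5936]
J₁: ẑ×o_n = [-0.1596, -0.3814, 0.0000], ω = ẑ
J2: z=[0.0000, 0.0000, 1.0000] o=[-0.1680, -0.3958, 0.1000] → [-0.5554, -0.2134, 0.0000, 0.0000, 0.0000, 1.0000]
J3: z=[0.0000, 0.0000, 1.0000] o=[-0.3830, 0.1643, 0.1000] → [0.0047, 0.0016, -0.0000, 0.0000, 0.0000, 1.0000]
J4: z=[-0.9455, -0.3256, 0.0000] o=[-0.4742, 0.4291, 0.1000] → [-0.1607, 0.4667, 0.2850, -0.9455, -0.3256, 0.0000]
q̇ = J⁺·V = [0.3470, 0.0760, -0.0810, 0.8890]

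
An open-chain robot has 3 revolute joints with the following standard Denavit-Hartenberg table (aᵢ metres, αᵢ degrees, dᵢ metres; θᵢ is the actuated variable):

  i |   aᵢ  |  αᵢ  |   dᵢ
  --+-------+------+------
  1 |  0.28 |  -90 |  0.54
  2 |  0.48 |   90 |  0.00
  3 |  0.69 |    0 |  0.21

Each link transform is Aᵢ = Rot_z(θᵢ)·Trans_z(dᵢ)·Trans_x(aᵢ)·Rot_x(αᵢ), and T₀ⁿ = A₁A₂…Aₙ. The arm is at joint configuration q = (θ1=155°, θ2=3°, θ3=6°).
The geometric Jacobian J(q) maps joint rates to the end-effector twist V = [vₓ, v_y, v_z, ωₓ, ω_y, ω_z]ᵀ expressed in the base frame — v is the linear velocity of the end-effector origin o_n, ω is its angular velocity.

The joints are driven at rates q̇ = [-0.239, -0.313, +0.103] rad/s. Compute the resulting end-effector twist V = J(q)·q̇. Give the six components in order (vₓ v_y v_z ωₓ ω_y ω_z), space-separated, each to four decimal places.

0.1504 0.2357 0.3684 0.1274 0.2860 -0.1361

o_n = [-1.3497, 0.5498, 0.6887]
J₁: ẑ×o_n = [-0.5498, -1.3497, 0.0000], ω = ẑ
J2: z=[-0.4226, -0.9063, 0.0000] o=[-0.2538, 0.1183, 0.5400] → [-0.1347, 0.0628, -1.1756, -0.4226, -0.9063, 0.0000]
J3: z=[-0.0474, 0.0221, 0.9986] o=[-0.6882, 0.3209, 0.5149] → [-0.2247, -0.6524, 0.0038, -0.0474, 0.0221, 0.9986]
V = J·q̇ = [0.1504, 0.2357, 0.3684, 0.1274, 0.2860, -0.1361]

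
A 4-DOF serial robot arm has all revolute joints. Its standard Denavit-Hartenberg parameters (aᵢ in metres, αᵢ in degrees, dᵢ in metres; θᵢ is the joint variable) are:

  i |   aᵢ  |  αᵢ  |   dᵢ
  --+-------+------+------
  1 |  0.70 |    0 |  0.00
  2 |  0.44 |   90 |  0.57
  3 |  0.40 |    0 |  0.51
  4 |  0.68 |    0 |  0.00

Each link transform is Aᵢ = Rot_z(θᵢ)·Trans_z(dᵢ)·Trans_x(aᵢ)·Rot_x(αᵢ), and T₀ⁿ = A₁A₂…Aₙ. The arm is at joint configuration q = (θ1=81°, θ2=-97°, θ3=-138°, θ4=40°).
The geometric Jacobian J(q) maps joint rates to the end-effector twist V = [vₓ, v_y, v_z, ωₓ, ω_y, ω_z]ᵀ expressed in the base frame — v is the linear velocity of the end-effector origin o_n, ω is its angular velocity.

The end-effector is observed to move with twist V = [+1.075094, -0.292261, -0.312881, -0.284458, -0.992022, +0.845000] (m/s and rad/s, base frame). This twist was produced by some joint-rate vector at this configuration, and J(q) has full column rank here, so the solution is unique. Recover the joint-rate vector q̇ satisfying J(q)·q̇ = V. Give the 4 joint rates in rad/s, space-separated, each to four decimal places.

o_n = [0.0152, 0.1879, -0.3710]
J₁: ẑ×o_n = [-0.1879, 0.0152, 0.0000], ω = ẑ
J2: z=[0.0000, 0.0000, 1.0000] o=[0.1095, 0.6914, 0.0000] → [0.5035, -0.0943, 0.0000, 0.0000, 0.0000, 1.0000]
J3: z=[-0.2756, -0.9613, 0.0000] o=[0.5325, 0.5701, 0.5700] → [0.9046, -0.2594, -0.3919, -0.2756, -0.9613, 0.0000]
J4: z=[-0.2756, -0.9613, 0.0000] o=[0.1061, 0.1618, 0.3023] → [0.6473, -0.1856, -0.0946, -0.2756, -0.9613, 0.0000]
q̇ = J⁺·V = [0.2960, 0.5490, 0.7240, 0.3080]

0.2960 0.5490 0.7240 0.3080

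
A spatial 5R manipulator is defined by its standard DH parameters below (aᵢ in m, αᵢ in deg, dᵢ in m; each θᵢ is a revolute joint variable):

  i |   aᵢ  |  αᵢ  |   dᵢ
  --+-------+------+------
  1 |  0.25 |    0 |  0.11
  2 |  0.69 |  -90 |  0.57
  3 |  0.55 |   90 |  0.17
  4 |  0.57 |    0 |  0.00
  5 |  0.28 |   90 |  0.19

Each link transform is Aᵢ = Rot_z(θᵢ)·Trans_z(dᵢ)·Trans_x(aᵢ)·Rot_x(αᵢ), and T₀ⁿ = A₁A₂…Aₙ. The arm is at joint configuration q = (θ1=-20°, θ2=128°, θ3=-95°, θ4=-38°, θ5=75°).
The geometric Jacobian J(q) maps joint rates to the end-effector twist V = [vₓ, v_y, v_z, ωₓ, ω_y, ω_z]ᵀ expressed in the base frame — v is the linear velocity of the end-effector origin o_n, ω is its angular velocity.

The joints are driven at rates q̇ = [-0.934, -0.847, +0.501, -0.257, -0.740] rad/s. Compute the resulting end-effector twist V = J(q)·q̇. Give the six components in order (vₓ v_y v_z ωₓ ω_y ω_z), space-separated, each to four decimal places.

o_n = [0.1249, 0.2932, 1.8816]
J₁: ẑ×o_n = [-0.2932, 0.1249, 0.0000], ω = ẑ
J2: z=[0.0000, 0.0000, 1.0000] o=[0.2349, -0.0855, 0.1100] → [-0.3787, -0.1100, 0.0000, 0.0000, 0.0000, 1.0000]
J3: z=[-0.9511, -0.3090, 0.0000] o=[0.0217, 0.5707, 0.6800] → [-0.3713, 1.1428, 0.2958, -0.9511, -0.3090, 0.0000]
J4: z=[0.3078, -0.9474, -0.0872] o=[-0.1252, 0.4726, 1.2279] → [-0.6349, -0.2230, 0.1817, 0.3078, -0.9474, -0.0872]
J5: z=[0.3078, -0.9474, -0.0872] o=[0.2207, 0.5438, 1.6754] → [-0.2172, -0.0551, -0.1679, 0.3078, -0.9474, -0.0872]
V = J·q̇ = [0.7325, 0.6471, 0.2257, -0.7834, 0.7898, -1.6941]

0.7325 0.6471 0.2257 -0.7834 0.7898 -1.6941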